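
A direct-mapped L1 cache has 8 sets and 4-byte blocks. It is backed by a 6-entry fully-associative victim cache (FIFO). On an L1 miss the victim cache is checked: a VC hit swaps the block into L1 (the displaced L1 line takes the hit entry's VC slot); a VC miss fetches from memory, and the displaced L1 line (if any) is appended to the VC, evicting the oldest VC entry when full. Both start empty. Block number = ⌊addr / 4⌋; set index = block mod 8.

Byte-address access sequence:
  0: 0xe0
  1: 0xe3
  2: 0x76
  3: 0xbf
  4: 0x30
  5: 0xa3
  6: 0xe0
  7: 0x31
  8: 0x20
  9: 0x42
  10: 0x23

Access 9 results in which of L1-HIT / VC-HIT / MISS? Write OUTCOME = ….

#0 0xe0→b56/s0 MISS; vc=[]
#1 0xe3→b56/s0 L1-HIT; vc=[]
#2 0x76→b29/s5 MISS; vc=[]
#3 0xbf→b47/s7 MISS; vc=[]
#4 0x30→b12/s4 MISS; vc=[]
#5 0xa3→b40/s0 MISS; vc=[56]
#6 0xe0→b56/s0 VC-HIT; vc=[40]
#7 0x31→b12/s4 L1-HIT; vc=[40]
#8 0x20→b8/s0 MISS; vc=[40,56]
#9 0x42→b16/s0 MISS; vc=[40,56,8]
#10 0x23→b8/s0 VC-HIT; vc=[40,56,16]

OUTCOME = MISS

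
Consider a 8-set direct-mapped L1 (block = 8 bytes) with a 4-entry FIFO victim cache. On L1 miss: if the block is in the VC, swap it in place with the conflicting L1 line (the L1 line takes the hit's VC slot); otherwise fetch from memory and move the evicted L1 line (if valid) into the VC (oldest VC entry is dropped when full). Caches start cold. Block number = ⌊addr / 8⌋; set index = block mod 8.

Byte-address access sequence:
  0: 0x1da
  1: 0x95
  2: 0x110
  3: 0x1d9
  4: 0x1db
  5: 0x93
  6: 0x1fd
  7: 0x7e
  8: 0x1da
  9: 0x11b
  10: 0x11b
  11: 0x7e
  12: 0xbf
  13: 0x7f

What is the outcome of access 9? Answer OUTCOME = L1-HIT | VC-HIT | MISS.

#0 0x1da→b59/s3 MISS; vc=[]
#1 0x95→b18/s2 MISS; vc=[]
#2 0x110→b34/s2 MISS; vc=[18]
#3 0x1d9→b59/s3 L1-HIT; vc=[18]
#4 0x1db→b59/s3 L1-HIT; vc=[18]
#5 0x93→b18/s2 VC-HIT; vc=[34]
#6 0x1fd→b63/s7 MISS; vc=[34]
#7 0x7e→b15/s7 MISS; vc=[34,63]
#8 0x1da→b59/s3 L1-HIT; vc=[34,63]
#9 0x11b→b35/s3 MISS; vc=[34,63,59]
#10 0x11b→b35/s3 L1-HIT; vc=[34,63,59]
#11 0x7e→b15/s7 L1-HIT; vc=[34,63,59]
#12 0xbf→b23/s7 MISS; vc=[34,63,59,15]
#13 0x7f→b15/s7 VC-HIT; vc=[34,63,59,23]

OUTCOME = MISS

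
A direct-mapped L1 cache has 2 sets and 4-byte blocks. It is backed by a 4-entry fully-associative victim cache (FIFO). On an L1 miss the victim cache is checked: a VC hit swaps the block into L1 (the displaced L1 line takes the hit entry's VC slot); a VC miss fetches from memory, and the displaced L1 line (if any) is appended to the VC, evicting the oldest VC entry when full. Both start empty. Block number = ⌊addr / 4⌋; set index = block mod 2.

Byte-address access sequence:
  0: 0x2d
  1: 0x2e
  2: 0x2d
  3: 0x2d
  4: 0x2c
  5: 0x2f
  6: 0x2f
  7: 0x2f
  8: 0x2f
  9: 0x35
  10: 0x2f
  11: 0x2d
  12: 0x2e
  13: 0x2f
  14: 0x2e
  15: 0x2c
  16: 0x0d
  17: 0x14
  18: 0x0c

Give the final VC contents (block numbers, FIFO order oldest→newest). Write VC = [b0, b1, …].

#0 0x2d→b11/s1 MISS; vc=[]
#1 0x2e→b11/s1 L1-HIT; vc=[]
#2 0x2d→b11/s1 L1-HIT; vc=[]
#3 0x2d→b11/s1 L1-HIT; vc=[]
#4 0x2c→b11/s1 L1-HIT; vc=[]
#5 0x2f→b11/s1 L1-HIT; vc=[]
#6 0x2f→b11/s1 L1-HIT; vc=[]
#7 0x2f→b11/s1 L1-HIT; vc=[]
#8 0x2f→b11/s1 L1-HIT; vc=[]
#9 0x35→b13/s1 MISS; vc=[11]
#10 0x2f→b11/s1 VC-HIT; vc=[13]
#11 0x2d→b11/s1 L1-HIT; vc=[13]
#12 0x2e→b11/s1 L1-HIT; vc=[13]
#13 0x2f→b11/s1 L1-HIT; vc=[13]
#14 0x2e→b11/s1 L1-HIT; vc=[13]
#15 0x2c→b11/s1 L1-HIT; vc=[13]
#16 0xd→b3/s1 MISS; vc=[13,11]
#17 0x14→b5/s1 MISS; vc=[13,11,3]
#18 0xc→b3/s1 VC-HIT; vc=[13,11,5]

VC = [13, 11, 5]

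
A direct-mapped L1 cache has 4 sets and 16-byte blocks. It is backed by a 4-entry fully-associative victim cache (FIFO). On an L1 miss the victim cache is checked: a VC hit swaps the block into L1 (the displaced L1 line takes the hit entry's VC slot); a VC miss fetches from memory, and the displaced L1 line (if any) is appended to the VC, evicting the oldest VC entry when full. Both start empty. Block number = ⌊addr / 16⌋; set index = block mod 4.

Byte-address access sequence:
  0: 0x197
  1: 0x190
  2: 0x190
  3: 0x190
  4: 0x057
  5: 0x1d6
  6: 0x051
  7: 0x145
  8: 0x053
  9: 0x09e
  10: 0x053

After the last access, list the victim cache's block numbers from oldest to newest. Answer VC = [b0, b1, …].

  [0] addr=0x197 blk=25 s=1: MISS | VC []
  [1] addr=0x190 blk=25 s=1: L1-HIT | VC []
  [2] addr=0x190 blk=25 s=1: L1-HIT | VC []
  [3] addr=0x190 blk=25 s=1: L1-HIT | VC []
  [4] addr=0x57 blk=5 s=1: MISS | VC [25]
  [5] addr=0x1d6 blk=29 s=1: MISS | VC [25, 5]
  [6] addr=0x51 blk=5 s=1: VC-HIT | VC [25, 29]
  [7] addr=0x145 blk=20 s=0: MISS | VC [25, 29]
  [8] addr=0x53 blk=5 s=1: L1-HIT | VC [25, 29]
  [9] addr=0x9e blk=9 s=1: MISS | VC [25, 29, 5]
  [10] addr=0x53 blk=5 s=1: VC-HIT | VC [25, 29, 9]

VC = [25, 29, 9]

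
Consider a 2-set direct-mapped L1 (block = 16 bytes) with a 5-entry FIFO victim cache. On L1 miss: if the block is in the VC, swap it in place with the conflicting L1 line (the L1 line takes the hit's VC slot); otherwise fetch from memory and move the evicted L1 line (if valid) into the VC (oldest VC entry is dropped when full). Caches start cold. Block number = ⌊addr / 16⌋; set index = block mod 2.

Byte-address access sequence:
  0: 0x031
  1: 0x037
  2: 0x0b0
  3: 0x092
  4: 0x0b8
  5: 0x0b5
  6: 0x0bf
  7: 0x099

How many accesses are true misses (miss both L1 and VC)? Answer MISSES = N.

#0 0x31→b3/s1 MISS; vc=[]
#1 0x37→b3/s1 L1-HIT; vc=[]
#2 0xb0→b11/s1 MISS; vc=[3]
#3 0x92→b9/s1 MISS; vc=[3,11]
#4 0xb8→b11/s1 VC-HIT; vc=[3,9]
#5 0xb5→b11/s1 L1-HIT; vc=[3,9]
#6 0xbf→b11/s1 L1-HIT; vc=[3,9]
#7 0x99→b9/s1 VC-HIT; vc=[3,11]

MISSES = 3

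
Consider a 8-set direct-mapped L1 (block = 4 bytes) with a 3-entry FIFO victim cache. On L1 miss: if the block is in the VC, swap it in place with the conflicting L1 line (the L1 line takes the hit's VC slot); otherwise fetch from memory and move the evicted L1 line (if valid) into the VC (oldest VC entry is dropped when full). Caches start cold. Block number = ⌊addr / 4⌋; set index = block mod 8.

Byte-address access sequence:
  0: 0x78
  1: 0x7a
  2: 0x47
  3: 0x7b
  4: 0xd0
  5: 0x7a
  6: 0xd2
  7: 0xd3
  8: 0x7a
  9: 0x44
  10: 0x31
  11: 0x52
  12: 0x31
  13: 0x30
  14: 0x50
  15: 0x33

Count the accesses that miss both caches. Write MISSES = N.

0: 0x78 (blk 30, set 6) → MISS  vc=[]
1: 0x7a (blk 30, set 6) → L1-HIT  vc=[]
2: 0x47 (blk 17, set 1) → MISS  vc=[]
3: 0x7b (blk 30, set 6) → L1-HIT  vc=[]
4: 0xd0 (blk 52, set 4) → MISS  vc=[]
5: 0x7a (blk 30, set 6) → L1-HIT  vc=[]
6: 0xd2 (blk 52, set 4) → L1-HIT  vc=[]
7: 0xd3 (blk 52, set 4) → L1-HIT  vc=[]
8: 0x7a (blk 30, set 6) → L1-HIT  vc=[]
9: 0x44 (blk 17, set 1) → L1-HIT  vc=[]
10: 0x31 (blk 12, set 4) → MISS  vc=[52]
11: 0x52 (blk 20, set 4) → MISS  vc=[52, 12]
12: 0x31 (blk 12, set 4) → VC-HIT  vc=[52, 20]
13: 0x30 (blk 12, set 4) → L1-HIT  vc=[52, 20]
14: 0x50 (blk 20, set 4) → VC-HIT  vc=[52, 12]
15: 0x33 (blk 12, set 4) → VC-HIT  vc=[52, 20]

MISSES = 5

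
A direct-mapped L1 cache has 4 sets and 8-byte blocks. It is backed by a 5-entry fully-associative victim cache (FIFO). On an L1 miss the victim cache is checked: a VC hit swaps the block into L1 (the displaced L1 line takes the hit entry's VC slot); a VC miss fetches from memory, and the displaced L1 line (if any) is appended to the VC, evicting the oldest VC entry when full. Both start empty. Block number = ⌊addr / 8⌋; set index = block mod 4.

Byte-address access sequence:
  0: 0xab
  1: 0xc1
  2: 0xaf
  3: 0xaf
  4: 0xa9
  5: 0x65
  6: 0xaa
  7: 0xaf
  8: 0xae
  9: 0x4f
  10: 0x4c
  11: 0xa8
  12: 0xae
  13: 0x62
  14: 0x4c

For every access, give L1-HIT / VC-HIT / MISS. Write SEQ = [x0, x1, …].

SEQ = [MISS, MISS, L1-HIT, L1-HIT, L1-HIT, MISS, L1-HIT, L1-HIT, L1-HIT, MISS, L1-HIT, VC-HIT, L1-HIT, L1-HIT, VC-HIT]

  [0] addr=0xab blk=21 s=1: MISS | VC []
  [1] addr=0xc1 blk=24 s=0: MISS | VC []
  [2] addr=0xaf blk=21 s=1: L1-HIT | VC []
  [3] addr=0xaf blk=21 s=1: L1-HIT | VC []
  [4] addr=0xa9 blk=21 s=1: L1-HIT | VC []
  [5] addr=0x65 blk=12 s=0: MISS | VC [24]
  [6] addr=0xaa blk=21 s=1: L1-HIT | VC [24]
  [7] addr=0xaf blk=21 s=1: L1-HIT | VC [24]
  [8] addr=0xae blk=21 s=1: L1-HIT | VC [24]
  [9] addr=0x4f blk=9 s=1: MISS | VC [24, 21]
  [10] addr=0x4c blk=9 s=1: L1-HIT | VC [24, 21]
  [11] addr=0xa8 blk=21 s=1: VC-HIT | VC [24, 9]
  [12] addr=0xae blk=21 s=1: L1-HIT | VC [24, 9]
  [13] addr=0x62 blk=12 s=0: L1-HIT | VC [24, 9]
  [14] addr=0x4c blk=9 s=1: VC-HIT | VC [24, 21]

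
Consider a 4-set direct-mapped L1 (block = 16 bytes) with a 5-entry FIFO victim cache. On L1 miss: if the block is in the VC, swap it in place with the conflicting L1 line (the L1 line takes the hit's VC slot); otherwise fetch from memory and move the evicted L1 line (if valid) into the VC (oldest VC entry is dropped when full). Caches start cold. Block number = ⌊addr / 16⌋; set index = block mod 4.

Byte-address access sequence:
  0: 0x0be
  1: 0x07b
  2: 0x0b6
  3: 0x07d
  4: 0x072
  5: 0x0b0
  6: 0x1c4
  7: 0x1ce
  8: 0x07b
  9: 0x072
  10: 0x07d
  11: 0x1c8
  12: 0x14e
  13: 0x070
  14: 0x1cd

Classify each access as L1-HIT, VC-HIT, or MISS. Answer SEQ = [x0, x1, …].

0: 0xbe (blk 11, set 3) → MISS  vc=[]
1: 0x7b (blk 7, set 3) → MISS  vc=[11]
2: 0xb6 (blk 11, set 3) → VC-HIT  vc=[7]
3: 0x7d (blk 7, set 3) → VC-HIT  vc=[11]
4: 0x72 (blk 7, set 3) → L1-HIT  vc=[11]
5: 0xb0 (blk 11, set 3) → VC-HIT  vc=[7]
6: 0x1c4 (blk 28, set 0) → MISS  vc=[7]
7: 0x1ce (blk 28, set 0) → L1-HIT  vc=[7]
8: 0x7b (blk 7, set 3) → VC-HIT  vc=[11]
9: 0x72 (blk 7, set 3) → L1-HIT  vc=[11]
10: 0x7d (blk 7, set 3) → L1-HIT  vc=[11]
11: 0x1c8 (blk 28, set 0) → L1-HIT  vc=[11]
12: 0x14e (blk 20, set 0) → MISS  vc=[11, 28]
13: 0x70 (blk 7, set 3) → L1-HIT  vc=[11, 28]
14: 0x1cd (blk 28, set 0) → VC-HIT  vc=[11, 20]

SEQ = [MISS, MISS, VC-HIT, VC-HIT, L1-HIT, VC-HIT, MISS, L1-HIT, VC-HIT, L1-HIT, L1-HIT, L1-HIT, MISS, L1-HIT, VC-HIT]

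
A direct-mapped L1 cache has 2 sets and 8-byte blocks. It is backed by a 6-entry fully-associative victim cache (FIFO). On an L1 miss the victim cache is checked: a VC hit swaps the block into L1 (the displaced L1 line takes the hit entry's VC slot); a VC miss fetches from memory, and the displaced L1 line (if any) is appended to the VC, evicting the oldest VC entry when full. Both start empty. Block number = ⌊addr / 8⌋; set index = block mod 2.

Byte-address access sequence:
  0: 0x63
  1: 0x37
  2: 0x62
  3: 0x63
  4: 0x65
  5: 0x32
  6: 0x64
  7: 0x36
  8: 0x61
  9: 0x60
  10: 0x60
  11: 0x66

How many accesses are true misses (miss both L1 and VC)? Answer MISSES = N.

MISSES = 2

  [0] addr=0x63 blk=12 s=0: MISS | VC []
  [1] addr=0x37 blk=6 s=0: MISS | VC [12]
  [2] addr=0x62 blk=12 s=0: VC-HIT | VC [6]
  [3] addr=0x63 blk=12 s=0: L1-HIT | VC [6]
  [4] addr=0x65 blk=12 s=0: L1-HIT | VC [6]
  [5] addr=0x32 blk=6 s=0: VC-HIT | VC [12]
  [6] addr=0x64 blk=12 s=0: VC-HIT | VC [6]
  [7] addr=0x36 blk=6 s=0: VC-HIT | VC [12]
  [8] addr=0x61 blk=12 s=0: VC-HIT | VC [6]
  [9] addr=0x60 blk=12 s=0: L1-HIT | VC [6]
  [10] addr=0x60 blk=12 s=0: L1-HIT | VC [6]
  [11] addr=0x66 blk=12 s=0: L1-HIT | VC [6]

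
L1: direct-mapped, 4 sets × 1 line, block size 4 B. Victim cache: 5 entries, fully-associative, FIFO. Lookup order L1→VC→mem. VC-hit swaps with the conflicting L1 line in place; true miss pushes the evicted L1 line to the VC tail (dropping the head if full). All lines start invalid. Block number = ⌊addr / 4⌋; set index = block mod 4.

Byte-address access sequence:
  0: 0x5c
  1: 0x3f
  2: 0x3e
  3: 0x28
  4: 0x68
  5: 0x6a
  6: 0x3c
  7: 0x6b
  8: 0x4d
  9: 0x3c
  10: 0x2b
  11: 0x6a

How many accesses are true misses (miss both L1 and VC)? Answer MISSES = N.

MISSES = 5

#0 0x5c→b23/s3 MISS; vc=[]
#1 0x3f→b15/s3 MISS; vc=[23]
#2 0x3e→b15/s3 L1-HIT; vc=[23]
#3 0x28→b10/s2 MISS; vc=[23]
#4 0x68→b26/s2 MISS; vc=[23,10]
#5 0x6a→b26/s2 L1-HIT; vc=[23,10]
#6 0x3c→b15/s3 L1-HIT; vc=[23,10]
#7 0x6b→b26/s2 L1-HIT; vc=[23,10]
#8 0x4d→b19/s3 MISS; vc=[23,10,15]
#9 0x3c→b15/s3 VC-HIT; vc=[23,10,19]
#10 0x2b→b10/s2 VC-HIT; vc=[23,26,19]
#11 0x6a→b26/s2 VC-HIT; vc=[23,10,19]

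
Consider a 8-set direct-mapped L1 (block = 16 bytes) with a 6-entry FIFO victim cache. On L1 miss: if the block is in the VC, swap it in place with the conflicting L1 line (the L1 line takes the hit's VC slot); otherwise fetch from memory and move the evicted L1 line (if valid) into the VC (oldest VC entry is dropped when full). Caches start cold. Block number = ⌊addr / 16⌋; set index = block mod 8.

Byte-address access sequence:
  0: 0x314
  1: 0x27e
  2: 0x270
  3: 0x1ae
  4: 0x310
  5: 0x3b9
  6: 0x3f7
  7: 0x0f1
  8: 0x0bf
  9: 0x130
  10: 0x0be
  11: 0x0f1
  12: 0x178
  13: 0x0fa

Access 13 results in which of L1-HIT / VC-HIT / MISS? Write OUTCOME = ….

0: 0x314 (blk 49, set 1) → MISS  vc=[]
1: 0x27e (blk 39, set 7) → MISS  vc=[]
2: 0x270 (blk 39, set 7) → L1-HIT  vc=[]
3: 0x1ae (blk 26, set 2) → MISS  vc=[]
4: 0x310 (blk 49, set 1) → L1-HIT  vc=[]
5: 0x3b9 (blk 59, set 3) → MISS  vc=[]
6: 0x3f7 (blk 63, set 7) → MISS  vc=[39]
7: 0xf1 (blk 15, set 7) → MISS  vc=[39, 63]
8: 0xbf (blk 11, set 3) → MISS  vc=[39, 63, 59]
9: 0x130 (blk 19, set 3) → MISS  vc=[39, 63, 59, 11]
10: 0xbe (blk 11, set 3) → VC-HIT  vc=[39, 63, 59, 19]
11: 0xf1 (blk 15, set 7) → L1-HIT  vc=[39, 63, 59, 19]
12: 0x178 (blk 23, set 7) → MISS  vc=[39, 63, 59, 19, 15]
13: 0xfa (blk 15, set 7) → VC-HIT  vc=[39, 63, 59, 19, 23]

OUTCOME = VC-HIT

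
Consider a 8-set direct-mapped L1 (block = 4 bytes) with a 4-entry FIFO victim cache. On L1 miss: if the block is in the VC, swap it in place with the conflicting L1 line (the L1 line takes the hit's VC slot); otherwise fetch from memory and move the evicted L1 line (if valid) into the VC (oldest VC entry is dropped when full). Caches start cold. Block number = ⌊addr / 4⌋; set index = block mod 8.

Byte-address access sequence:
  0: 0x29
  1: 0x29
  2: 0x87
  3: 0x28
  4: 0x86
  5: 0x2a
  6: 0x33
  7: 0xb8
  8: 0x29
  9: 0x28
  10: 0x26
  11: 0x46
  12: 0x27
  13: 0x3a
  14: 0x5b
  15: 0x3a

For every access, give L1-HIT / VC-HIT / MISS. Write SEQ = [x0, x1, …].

SEQ = [MISS, L1-HIT, MISS, L1-HIT, L1-HIT, L1-HIT, MISS, MISS, L1-HIT, L1-HIT, MISS, MISS, VC-HIT, MISS, MISS, VC-HIT]

#0 0x29→b10/s2 MISS; vc=[]
#1 0x29→b10/s2 L1-HIT; vc=[]
#2 0x87→b33/s1 MISS; vc=[]
#3 0x28→b10/s2 L1-HIT; vc=[]
#4 0x86→b33/s1 L1-HIT; vc=[]
#5 0x2a→b10/s2 L1-HIT; vc=[]
#6 0x33→b12/s4 MISS; vc=[]
#7 0xb8→b46/s6 MISS; vc=[]
#8 0x29→b10/s2 L1-HIT; vc=[]
#9 0x28→b10/s2 L1-HIT; vc=[]
#10 0x26→b9/s1 MISS; vc=[33]
#11 0x46→b17/s1 MISS; vc=[33,9]
#12 0x27→b9/s1 VC-HIT; vc=[33,17]
#13 0x3a→b14/s6 MISS; vc=[33,17,46]
#14 0x5b→b22/s6 MISS; vc=[33,17,46,14]
#15 0x3a→b14/s6 VC-HIT; vc=[33,17,46,22]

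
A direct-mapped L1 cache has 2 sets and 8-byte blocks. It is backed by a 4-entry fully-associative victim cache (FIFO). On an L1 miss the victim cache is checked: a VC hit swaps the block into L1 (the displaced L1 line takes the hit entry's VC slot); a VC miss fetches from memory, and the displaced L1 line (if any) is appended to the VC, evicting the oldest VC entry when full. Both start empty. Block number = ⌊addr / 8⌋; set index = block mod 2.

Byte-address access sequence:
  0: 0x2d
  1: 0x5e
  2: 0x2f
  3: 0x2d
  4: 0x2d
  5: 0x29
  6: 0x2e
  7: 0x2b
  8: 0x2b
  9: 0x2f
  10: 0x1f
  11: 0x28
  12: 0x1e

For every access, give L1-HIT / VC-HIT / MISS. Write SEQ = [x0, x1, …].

SEQ = [MISS, MISS, VC-HIT, L1-HIT, L1-HIT, L1-HIT, L1-HIT, L1-HIT, L1-HIT, L1-HIT, MISS, VC-HIT, VC-HIT]

#0 0x2d→b5/s1 MISS; vc=[]
#1 0x5e→b11/s1 MISS; vc=[5]
#2 0x2f→b5/s1 VC-HIT; vc=[11]
#3 0x2d→b5/s1 L1-HIT; vc=[11]
#4 0x2d→b5/s1 L1-HIT; vc=[11]
#5 0x29→b5/s1 L1-HIT; vc=[11]
#6 0x2e→b5/s1 L1-HIT; vc=[11]
#7 0x2b→b5/s1 L1-HIT; vc=[11]
#8 0x2b→b5/s1 L1-HIT; vc=[11]
#9 0x2f→b5/s1 L1-HIT; vc=[11]
#10 0x1f→b3/s1 MISS; vc=[11,5]
#11 0x28→b5/s1 VC-HIT; vc=[11,3]
#12 0x1e→b3/s1 VC-HIT; vc=[11,5]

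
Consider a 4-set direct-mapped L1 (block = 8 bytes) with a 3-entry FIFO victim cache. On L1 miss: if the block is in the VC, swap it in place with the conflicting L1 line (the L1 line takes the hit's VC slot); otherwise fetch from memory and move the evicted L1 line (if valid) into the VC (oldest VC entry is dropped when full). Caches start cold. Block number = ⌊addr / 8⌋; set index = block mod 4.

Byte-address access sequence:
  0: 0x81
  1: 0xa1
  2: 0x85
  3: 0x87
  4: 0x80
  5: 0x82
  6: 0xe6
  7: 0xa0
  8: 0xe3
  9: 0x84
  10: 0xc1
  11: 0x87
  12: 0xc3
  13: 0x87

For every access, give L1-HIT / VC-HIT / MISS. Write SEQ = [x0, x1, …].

#0 0x81→b16/s0 MISS; vc=[]
#1 0xa1→b20/s0 MISS; vc=[16]
#2 0x85→b16/s0 VC-HIT; vc=[20]
#3 0x87→b16/s0 L1-HIT; vc=[20]
#4 0x80→b16/s0 L1-HIT; vc=[20]
#5 0x82→b16/s0 L1-HIT; vc=[20]
#6 0xe6→b28/s0 MISS; vc=[20,16]
#7 0xa0→b20/s0 VC-HIT; vc=[28,16]
#8 0xe3→b28/s0 VC-HIT; vc=[20,16]
#9 0x84→b16/s0 VC-HIT; vc=[20,28]
#10 0xc1→b24/s0 MISS; vc=[20,28,16]
#11 0x87→b16/s0 VC-HIT; vc=[20,28,24]
#12 0xc3→b24/s0 VC-HIT; vc=[20,28,16]
#13 0x87→b16/s0 VC-HIT; vc=[20,28,24]

SEQ = [MISS, MISS, VC-HIT, L1-HIT, L1-HIT, L1-HIT, MISS, VC-HIT, VC-HIT, VC-HIT, MISS, VC-HIT, VC-HIT, VC-HIT]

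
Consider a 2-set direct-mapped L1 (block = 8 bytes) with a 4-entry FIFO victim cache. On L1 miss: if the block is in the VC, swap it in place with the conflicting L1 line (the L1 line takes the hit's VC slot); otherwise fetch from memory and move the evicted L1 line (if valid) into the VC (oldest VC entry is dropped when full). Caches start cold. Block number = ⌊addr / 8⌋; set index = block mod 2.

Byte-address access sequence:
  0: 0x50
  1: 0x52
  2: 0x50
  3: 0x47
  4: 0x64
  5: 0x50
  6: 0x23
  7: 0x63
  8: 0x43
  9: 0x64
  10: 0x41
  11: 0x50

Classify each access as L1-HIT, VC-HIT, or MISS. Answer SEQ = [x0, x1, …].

SEQ = [MISS, L1-HIT, L1-HIT, MISS, MISS, VC-HIT, MISS, VC-HIT, VC-HIT, VC-HIT, VC-HIT, VC-HIT]

  [0] addr=0x50 blk=10 s=0: MISS | VC []
  [1] addr=0x52 blk=10 s=0: L1-HIT | VC []
  [2] addr=0x50 blk=10 s=0: L1-HIT | VC []
  [3] addr=0x47 blk=8 s=0: MISS | VC [10]
  [4] addr=0x64 blk=12 s=0: MISS | VC [10, 8]
  [5] addr=0x50 blk=10 s=0: VC-HIT | VC [12, 8]
  [6] addr=0x23 blk=4 s=0: MISS | VC [12, 8, 10]
  [7] addr=0x63 blk=12 s=0: VC-HIT | VC [4, 8, 10]
  [8] addr=0x43 blk=8 s=0: VC-HIT | VC [4, 12, 10]
  [9] addr=0x64 blk=12 s=0: VC-HIT | VC [4, 8, 10]
  [10] addr=0x41 blk=8 s=0: VC-HIT | VC [4, 12, 10]
  [11] addr=0x50 blk=10 s=0: VC-HIT | VC [4, 12, 8]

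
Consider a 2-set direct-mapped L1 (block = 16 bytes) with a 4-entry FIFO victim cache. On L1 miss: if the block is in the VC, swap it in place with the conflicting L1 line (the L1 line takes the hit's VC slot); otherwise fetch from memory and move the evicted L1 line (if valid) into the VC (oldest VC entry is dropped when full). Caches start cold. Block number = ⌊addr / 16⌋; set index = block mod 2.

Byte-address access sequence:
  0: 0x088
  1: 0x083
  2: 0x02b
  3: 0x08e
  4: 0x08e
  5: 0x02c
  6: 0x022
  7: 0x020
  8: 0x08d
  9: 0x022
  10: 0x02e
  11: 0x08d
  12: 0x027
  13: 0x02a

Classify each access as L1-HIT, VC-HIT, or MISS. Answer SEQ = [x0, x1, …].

#0 0x88→b8/s0 MISS; vc=[]
#1 0x83→b8/s0 L1-HIT; vc=[]
#2 0x2b→b2/s0 MISS; vc=[8]
#3 0x8e→b8/s0 VC-HIT; vc=[2]
#4 0x8e→b8/s0 L1-HIT; vc=[2]
#5 0x2c→b2/s0 VC-HIT; vc=[8]
#6 0x22→b2/s0 L1-HIT; vc=[8]
#7 0x20→b2/s0 L1-HIT; vc=[8]
#8 0x8d→b8/s0 VC-HIT; vc=[2]
#9 0x22→b2/s0 VC-HIT; vc=[8]
#10 0x2e→b2/s0 L1-HIT; vc=[8]
#11 0x8d→b8/s0 VC-HIT; vc=[2]
#12 0x27→b2/s0 VC-HIT; vc=[8]
#13 0x2a→b2/s0 L1-HIT; vc=[8]

SEQ = [MISS, L1-HIT, MISS, VC-HIT, L1-HIT, VC-HIT, L1-HIT, L1-HIT, VC-HIT, VC-HIT, L1-HIT, VC-HIT, VC-HIT, L1-HIT]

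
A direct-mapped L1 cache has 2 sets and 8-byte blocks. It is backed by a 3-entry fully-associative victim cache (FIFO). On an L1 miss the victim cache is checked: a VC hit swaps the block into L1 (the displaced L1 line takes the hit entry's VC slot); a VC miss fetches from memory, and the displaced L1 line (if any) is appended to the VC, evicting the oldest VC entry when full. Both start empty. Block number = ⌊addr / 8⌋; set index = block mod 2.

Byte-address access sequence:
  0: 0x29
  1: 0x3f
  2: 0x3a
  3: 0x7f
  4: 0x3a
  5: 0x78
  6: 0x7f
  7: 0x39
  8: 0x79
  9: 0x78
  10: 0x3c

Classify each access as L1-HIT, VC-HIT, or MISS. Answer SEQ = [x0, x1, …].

0: 0x29 (blk 5, set 1) → MISS  vc=[]
1: 0x3f (blk 7, set 1) → MISS  vc=[5]
2: 0x3a (blk 7, set 1) → L1-HIT  vc=[5]
3: 0x7f (blk 15, set 1) → MISS  vc=[5, 7]
4: 0x3a (blk 7, set 1) → VC-HIT  vc=[5, 15]
5: 0x78 (blk 15, set 1) → VC-HIT  vc=[5, 7]
6: 0x7f (blk 15, set 1) → L1-HIT  vc=[5, 7]
7: 0x39 (blk 7, set 1) → VC-HIT  vc=[5, 15]
8: 0x79 (blk 15, set 1) → VC-HIT  vc=[5, 7]
9: 0x78 (blk 15, set 1) → L1-HIT  vc=[5, 7]
10: 0x3c (blk 7, set 1) → VC-HIT  vc=[5, 15]

SEQ = [MISS, MISS, L1-HIT, MISS, VC-HIT, VC-HIT, L1-HIT, VC-HIT, VC-HIT, L1-HIT, VC-HIT]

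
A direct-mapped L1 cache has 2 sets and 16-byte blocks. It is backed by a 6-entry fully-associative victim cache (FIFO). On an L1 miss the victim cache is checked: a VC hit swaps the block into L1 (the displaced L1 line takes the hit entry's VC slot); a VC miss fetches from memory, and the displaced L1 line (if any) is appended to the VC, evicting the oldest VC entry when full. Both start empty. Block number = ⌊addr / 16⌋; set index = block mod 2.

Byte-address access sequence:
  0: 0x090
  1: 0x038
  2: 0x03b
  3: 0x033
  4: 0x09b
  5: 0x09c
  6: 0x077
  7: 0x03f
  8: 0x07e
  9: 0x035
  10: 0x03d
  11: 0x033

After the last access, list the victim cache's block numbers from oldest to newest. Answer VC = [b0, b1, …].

VC = [7, 9]

#0 0x90→b9/s1 MISS; vc=[]
#1 0x38→b3/s1 MISS; vc=[9]
#2 0x3b→b3/s1 L1-HIT; vc=[9]
#3 0x33→b3/s1 L1-HIT; vc=[9]
#4 0x9b→b9/s1 VC-HIT; vc=[3]
#5 0x9c→b9/s1 L1-HIT; vc=[3]
#6 0x77→b7/s1 MISS; vc=[3,9]
#7 0x3f→b3/s1 VC-HIT; vc=[7,9]
#8 0x7e→b7/s1 VC-HIT; vc=[3,9]
#9 0x35→b3/s1 VC-HIT; vc=[7,9]
#10 0x3d→b3/s1 L1-HIT; vc=[7,9]
#11 0x33→b3/s1 L1-HIT; vc=[7,9]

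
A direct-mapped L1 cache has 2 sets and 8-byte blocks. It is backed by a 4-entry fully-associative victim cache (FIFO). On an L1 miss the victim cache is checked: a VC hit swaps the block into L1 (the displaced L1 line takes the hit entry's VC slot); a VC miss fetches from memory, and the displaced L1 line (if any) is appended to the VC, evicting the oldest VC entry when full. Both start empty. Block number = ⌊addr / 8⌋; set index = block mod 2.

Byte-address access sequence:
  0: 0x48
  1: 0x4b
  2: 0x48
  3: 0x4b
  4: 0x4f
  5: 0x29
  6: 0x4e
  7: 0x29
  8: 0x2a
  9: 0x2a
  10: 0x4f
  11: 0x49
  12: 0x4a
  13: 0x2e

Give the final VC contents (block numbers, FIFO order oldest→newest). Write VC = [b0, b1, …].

  [0] addr=0x48 blk=9 s=1: MISS | VC []
  [1] addr=0x4b blk=9 s=1: L1-HIT | VC []
  [2] addr=0x48 blk=9 s=1: L1-HIT | VC []
  [3] addr=0x4b blk=9 s=1: L1-HIT | VC []
  [4] addr=0x4f blk=9 s=1: L1-HIT | VC []
  [5] addr=0x29 blk=5 s=1: MISS | VC [9]
  [6] addr=0x4e blk=9 s=1: VC-HIT | VC [5]
  [7] addr=0x29 blk=5 s=1: VC-HIT | VC [9]
  [8] addr=0x2a blk=5 s=1: L1-HIT | VC [9]
  [9] addr=0x2a blk=5 s=1: L1-HIT | VC [9]
  [10] addr=0x4f blk=9 s=1: VC-HIT | VC [5]
  [11] addr=0x49 blk=9 s=1: L1-HIT | VC [5]
  [12] addr=0x4a blk=9 s=1: L1-HIT | VC [5]
  [13] addr=0x2e blk=5 s=1: VC-HIT | VC [9]

VC = [9]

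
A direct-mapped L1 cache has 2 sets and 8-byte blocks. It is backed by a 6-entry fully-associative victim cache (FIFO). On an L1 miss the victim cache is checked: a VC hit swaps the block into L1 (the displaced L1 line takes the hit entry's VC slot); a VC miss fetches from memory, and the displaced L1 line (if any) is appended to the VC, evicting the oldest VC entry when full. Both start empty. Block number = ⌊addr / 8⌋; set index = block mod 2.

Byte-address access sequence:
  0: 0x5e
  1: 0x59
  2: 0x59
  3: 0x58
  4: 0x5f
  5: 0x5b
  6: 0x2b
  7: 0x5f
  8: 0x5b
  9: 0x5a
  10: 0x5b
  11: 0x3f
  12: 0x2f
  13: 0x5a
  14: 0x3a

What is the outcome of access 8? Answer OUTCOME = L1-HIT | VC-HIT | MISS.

OUTCOME = L1-HIT

  [0] addr=0x5e blk=11 s=1: MISS | VC []
  [1] addr=0x59 blk=11 s=1: L1-HIT | VC []
  [2] addr=0x59 blk=11 s=1: L1-HIT | VC []
  [3] addr=0x58 blk=11 s=1: L1-HIT | VC []
  [4] addr=0x5f blk=11 s=1: L1-HIT | VC []
  [5] addr=0x5b blk=11 s=1: L1-HIT | VC []
  [6] addr=0x2b blk=5 s=1: MISS | VC [11]
  [7] addr=0x5f blk=11 s=1: VC-HIT | VC [5]
  [8] addr=0x5b blk=11 s=1: L1-HIT | VC [5]
  [9] addr=0x5a blk=11 s=1: L1-HIT | VC [5]
  [10] addr=0x5b blk=11 s=1: L1-HIT | VC [5]
  [11] addr=0x3f blk=7 s=1: MISS | VC [5, 11]
  [12] addr=0x2f blk=5 s=1: VC-HIT | VC [7, 11]
  [13] addr=0x5a blk=11 s=1: VC-HIT | VC [7, 5]
  [14] addr=0x3a blk=7 s=1: VC-HIT | VC [11, 5]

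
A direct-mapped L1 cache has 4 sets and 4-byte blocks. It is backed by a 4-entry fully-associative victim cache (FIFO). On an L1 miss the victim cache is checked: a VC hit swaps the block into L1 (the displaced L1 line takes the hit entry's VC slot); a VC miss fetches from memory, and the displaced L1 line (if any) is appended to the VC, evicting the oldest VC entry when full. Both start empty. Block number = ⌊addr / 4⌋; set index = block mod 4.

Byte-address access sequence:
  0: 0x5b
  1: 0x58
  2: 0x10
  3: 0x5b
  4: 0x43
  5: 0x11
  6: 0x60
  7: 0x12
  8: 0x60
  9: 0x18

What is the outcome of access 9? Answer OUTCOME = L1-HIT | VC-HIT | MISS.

OUTCOME = MISS

  [0] addr=0x5b blk=22 s=2: MISS | VC []
  [1] addr=0x58 blk=22 s=2: L1-HIT | VC []
  [2] addr=0x10 blk=4 s=0: MISS | VC []
  [3] addr=0x5b blk=22 s=2: L1-HIT | VC []
  [4] addr=0x43 blk=16 s=0: MISS | VC [4]
  [5] addr=0x11 blk=4 s=0: VC-HIT | VC [16]
  [6] addr=0x60 blk=24 s=0: MISS | VC [16, 4]
  [7] addr=0x12 blk=4 s=0: VC-HIT | VC [16, 24]
  [8] addr=0x60 blk=24 s=0: VC-HIT | VC [16, 4]
  [9] addr=0x18 blk=6 s=2: MISS | VC [16, 4, 22]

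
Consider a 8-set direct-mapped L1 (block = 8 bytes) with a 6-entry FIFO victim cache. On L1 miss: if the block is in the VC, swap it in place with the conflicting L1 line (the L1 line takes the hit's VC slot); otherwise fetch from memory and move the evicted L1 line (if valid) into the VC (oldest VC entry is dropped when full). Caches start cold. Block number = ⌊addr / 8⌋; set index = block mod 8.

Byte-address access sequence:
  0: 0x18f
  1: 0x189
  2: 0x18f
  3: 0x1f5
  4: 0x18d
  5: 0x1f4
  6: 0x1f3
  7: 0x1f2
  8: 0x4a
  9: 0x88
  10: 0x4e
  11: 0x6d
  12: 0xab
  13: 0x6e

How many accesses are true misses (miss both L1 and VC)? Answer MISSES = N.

  [0] addr=0x18f blk=49 s=1: MISS | VC []
  [1] addr=0x189 blk=49 s=1: L1-HIT | VC []
  [2] addr=0x18f blk=49 s=1: L1-HIT | VC []
  [3] addr=0x1f5 blk=62 s=6: MISS | VC []
  [4] addr=0x18d blk=49 s=1: L1-HIT | VC []
  [5] addr=0x1f4 blk=62 s=6: L1-HIT | VC []
  [6] addr=0x1f3 blk=62 s=6: L1-HIT | VC []
  [7] addr=0x1f2 blk=62 s=6: L1-HIT | VC []
  [8] addr=0x4a blk=9 s=1: MISS | VC [49]
  [9] addr=0x88 blk=17 s=1: MISS | VC [49, 9]
  [10] addr=0x4e blk=9 s=1: VC-HIT | VC [49, 17]
  [11] addr=0x6d blk=13 s=5: MISS | VC [49, 17]
  [12] addr=0xab blk=21 s=5: MISS | VC [49, 17, 13]
  [13] addr=0x6e blk=13 s=5: VC-HIT | VC [49, 17, 21]

MISSES = 6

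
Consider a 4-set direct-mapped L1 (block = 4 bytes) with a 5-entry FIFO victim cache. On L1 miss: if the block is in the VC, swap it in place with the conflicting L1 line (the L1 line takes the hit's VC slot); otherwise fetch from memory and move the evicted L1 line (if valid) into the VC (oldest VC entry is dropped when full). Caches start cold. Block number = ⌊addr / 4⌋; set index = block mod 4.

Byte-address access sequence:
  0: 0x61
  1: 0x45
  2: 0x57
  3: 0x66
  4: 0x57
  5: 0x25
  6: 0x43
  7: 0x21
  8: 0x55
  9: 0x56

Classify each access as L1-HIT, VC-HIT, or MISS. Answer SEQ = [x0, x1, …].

  [0] addr=0x61 blk=24 s=0: MISS | VC []
  [1] addr=0x45 blk=17 s=1: MISS | VC []
  [2] addr=0x57 blk=21 s=1: MISS | VC [17]
  [3] addr=0x66 blk=25 s=1: MISS | VC [17, 21]
  [4] addr=0x57 blk=21 s=1: VC-HIT | VC [17, 25]
  [5] addr=0x25 blk=9 s=1: MISS | VC [17, 25, 21]
  [6] addr=0x43 blk=16 s=0: MISS | VC [17, 25, 21, 24]
  [7] addr=0x21 blk=8 s=0: MISS | VC [17, 25, 21, 24, 16]
  [8] addr=0x55 blk=21 s=1: VC-HIT | VC [17, 25, 9, 24, 16]
  [9] addr=0x56 blk=21 s=1: L1-HIT | VC [17, 25, 9, 24, 16]

SEQ = [MISS, MISS, MISS, MISS, VC-HIT, MISS, MISS, MISS, VC-HIT, L1-HIT]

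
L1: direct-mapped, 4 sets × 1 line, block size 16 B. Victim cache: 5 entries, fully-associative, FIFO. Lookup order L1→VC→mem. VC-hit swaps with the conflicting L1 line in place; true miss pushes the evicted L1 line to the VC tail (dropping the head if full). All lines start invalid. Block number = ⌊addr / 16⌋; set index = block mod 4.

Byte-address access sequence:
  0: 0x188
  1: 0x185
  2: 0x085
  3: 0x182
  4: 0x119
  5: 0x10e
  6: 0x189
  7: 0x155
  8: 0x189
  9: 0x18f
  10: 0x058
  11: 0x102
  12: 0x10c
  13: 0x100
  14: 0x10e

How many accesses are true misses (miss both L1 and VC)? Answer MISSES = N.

0: 0x188 (blk 24, set 0) → MISS  vc=[]
1: 0x185 (blk 24, set 0) → L1-HIT  vc=[]
2: 0x85 (blk 8, set 0) → MISS  vc=[24]
3: 0x182 (blk 24, set 0) → VC-HIT  vc=[8]
4: 0x119 (blk 17, set 1) → MISS  vc=[8]
5: 0x10e (blk 16, set 0) → MISS  vc=[8, 24]
6: 0x189 (blk 24, set 0) → VC-HIT  vc=[8, 16]
7: 0x155 (blk 21, set 1) → MISS  vc=[8, 16, 17]
8: 0x189 (blk 24, set 0) → L1-HIT  vc=[8, 16, 17]
9: 0x18f (blk 24, set 0) → L1-HIT  vc=[8, 16, 17]
10: 0x58 (blk 5, set 1) → MISS  vc=[8, 16, 17, 21]
11: 0x102 (blk 16, set 0) → VC-HIT  vc=[8, 24, 17, 21]
12: 0x10c (blk 16, set 0) → L1-HIT  vc=[8, 24, 17, 21]
13: 0x100 (blk 16, set 0) → L1-HIT  vc=[8, 24, 17, 21]
14: 0x10e (blk 16, set 0) → L1-HIT  vc=[8, 24, 17, 21]

MISSES = 6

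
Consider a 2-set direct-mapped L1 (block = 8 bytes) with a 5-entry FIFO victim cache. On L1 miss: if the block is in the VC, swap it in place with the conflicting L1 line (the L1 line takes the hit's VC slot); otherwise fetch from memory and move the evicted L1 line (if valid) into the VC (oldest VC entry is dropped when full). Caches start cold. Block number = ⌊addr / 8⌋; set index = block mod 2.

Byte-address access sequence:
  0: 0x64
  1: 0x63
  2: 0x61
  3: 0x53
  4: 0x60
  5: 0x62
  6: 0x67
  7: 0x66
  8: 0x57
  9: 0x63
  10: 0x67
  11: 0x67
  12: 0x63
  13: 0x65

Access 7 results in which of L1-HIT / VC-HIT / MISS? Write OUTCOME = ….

  [0] addr=0x64 blk=12 s=0: MISS | VC []
  [1] addr=0x63 blk=12 s=0: L1-HIT | VC []
  [2] addr=0x61 blk=12 s=0: L1-HIT | VC []
  [3] addr=0x53 blk=10 s=0: MISS | VC [12]
  [4] addr=0x60 blk=12 s=0: VC-HIT | VC [10]
  [5] addr=0x62 blk=12 s=0: L1-HIT | VC [10]
  [6] addr=0x67 blk=12 s=0: L1-HIT | VC [10]
  [7] addr=0x66 blk=12 s=0: L1-HIT | VC [10]
  [8] addr=0x57 blk=10 s=0: VC-HIT | VC [12]
  [9] addr=0x63 blk=12 s=0: VC-HIT | VC [10]
  [10] addr=0x67 blk=12 s=0: L1-HIT | VC [10]
  [11] addr=0x67 blk=12 s=0: L1-HIT | VC [10]
  [12] addr=0x63 blk=12 s=0: L1-HIT | VC [10]
  [13] addr=0x65 blk=12 s=0: L1-HIT | VC [10]

OUTCOME = L1-HIT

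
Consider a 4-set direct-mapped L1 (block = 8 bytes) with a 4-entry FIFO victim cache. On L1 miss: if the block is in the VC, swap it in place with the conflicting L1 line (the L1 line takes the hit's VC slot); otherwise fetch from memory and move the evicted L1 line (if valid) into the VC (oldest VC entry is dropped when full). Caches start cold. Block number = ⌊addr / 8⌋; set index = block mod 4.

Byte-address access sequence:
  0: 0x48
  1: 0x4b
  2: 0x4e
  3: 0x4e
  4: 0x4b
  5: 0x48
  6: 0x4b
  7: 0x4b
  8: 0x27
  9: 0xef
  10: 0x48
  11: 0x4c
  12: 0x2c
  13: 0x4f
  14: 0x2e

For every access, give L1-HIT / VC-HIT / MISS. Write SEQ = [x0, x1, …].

0: 0x48 (blk 9, set 1) → MISS  vc=[]
1: 0x4b (blk 9, set 1) → L1-HIT  vc=[]
2: 0x4e (blk 9, set 1) → L1-HIT  vc=[]
3: 0x4e (blk 9, set 1) → L1-HIT  vc=[]
4: 0x4b (blk 9, set 1) → L1-HIT  vc=[]
5: 0x48 (blk 9, set 1) → L1-HIT  vc=[]
6: 0x4b (blk 9, set 1) → L1-HIT  vc=[]
7: 0x4b (blk 9, set 1) → L1-HIT  vc=[]
8: 0x27 (blk 4, set 0) → MISS  vc=[]
9: 0xef (blk 29, set 1) → MISS  vc=[9]
10: 0x48 (blk 9, set 1) → VC-HIT  vc=[29]
11: 0x4c (blk 9, set 1) → L1-HIT  vc=[29]
12: 0x2c (blk 5, set 1) → MISS  vc=[29, 9]
13: 0x4f (blk 9, set 1) → VC-HIT  vc=[29, 5]
14: 0x2e (blk 5, set 1) → VC-HIT  vc=[29, 9]

SEQ = [MISS, L1-HIT, L1-HIT, L1-HIT, L1-HIT, L1-HIT, L1-HIT, L1-HIT, MISS, MISS, VC-HIT, L1-HIT, MISS, VC-HIT, VC-HIT]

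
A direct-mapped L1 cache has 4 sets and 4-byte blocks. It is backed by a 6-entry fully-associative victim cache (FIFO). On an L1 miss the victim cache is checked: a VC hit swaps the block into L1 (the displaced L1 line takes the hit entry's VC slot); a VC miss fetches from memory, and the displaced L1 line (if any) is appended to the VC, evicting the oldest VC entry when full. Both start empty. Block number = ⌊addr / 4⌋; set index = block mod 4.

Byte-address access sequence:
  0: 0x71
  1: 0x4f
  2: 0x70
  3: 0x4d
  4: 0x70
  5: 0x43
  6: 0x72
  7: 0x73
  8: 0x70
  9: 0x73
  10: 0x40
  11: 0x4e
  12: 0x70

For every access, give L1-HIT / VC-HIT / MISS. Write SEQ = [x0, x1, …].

#0 0x71→b28/s0 MISS; vc=[]
#1 0x4f→b19/s3 MISS; vc=[]
#2 0x70→b28/s0 L1-HIT; vc=[]
#3 0x4d→b19/s3 L1-HIT; vc=[]
#4 0x70→b28/s0 L1-HIT; vc=[]
#5 0x43→b16/s0 MISS; vc=[28]
#6 0x72→b28/s0 VC-HIT; vc=[16]
#7 0x73→b28/s0 L1-HIT; vc=[16]
#8 0x70→b28/s0 L1-HIT; vc=[16]
#9 0x73→b28/s0 L1-HIT; vc=[16]
#10 0x40→b16/s0 VC-HIT; vc=[28]
#11 0x4e→b19/s3 L1-HIT; vc=[28]
#12 0x70→b28/s0 VC-HIT; vc=[16]

SEQ = [MISS, MISS, L1-HIT, L1-HIT, L1-HIT, MISS, VC-HIT, L1-HIT, L1-HIT, L1-HIT, VC-HIT, L1-HIT, VC-HIT]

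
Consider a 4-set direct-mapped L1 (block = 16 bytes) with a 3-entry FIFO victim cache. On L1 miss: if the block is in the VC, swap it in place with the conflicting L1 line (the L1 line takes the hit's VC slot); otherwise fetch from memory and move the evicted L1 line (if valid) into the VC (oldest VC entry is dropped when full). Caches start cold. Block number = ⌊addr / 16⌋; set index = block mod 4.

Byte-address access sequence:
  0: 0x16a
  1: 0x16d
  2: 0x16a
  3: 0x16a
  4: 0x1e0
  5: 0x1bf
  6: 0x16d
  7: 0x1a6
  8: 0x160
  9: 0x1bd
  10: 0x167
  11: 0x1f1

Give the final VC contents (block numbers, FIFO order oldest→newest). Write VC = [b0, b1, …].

VC = [30, 26, 27]

0: 0x16a (blk 22, set 2) → MISS  vc=[]
1: 0x16d (blk 22, set 2) → L1-HIT  vc=[]
2: 0x16a (blk 22, set 2) → L1-HIT  vc=[]
3: 0x16a (blk 22, set 2) → L1-HIT  vc=[]
4: 0x1e0 (blk 30, set 2) → MISS  vc=[22]
5: 0x1bf (blk 27, set 3) → MISS  vc=[22]
6: 0x16d (blk 22, set 2) → VC-HIT  vc=[30]
7: 0x1a6 (blk 26, set 2) → MISS  vc=[30, 22]
8: 0x160 (blk 22, set 2) → VC-HIT  vc=[30, 26]
9: 0x1bd (blk 27, set 3) → L1-HIT  vc=[30, 26]
10: 0x167 (blk 22, set 2) → L1-HIT  vc=[30, 26]
11: 0x1f1 (blk 31, set 3) → MISS  vc=[30, 26, 27]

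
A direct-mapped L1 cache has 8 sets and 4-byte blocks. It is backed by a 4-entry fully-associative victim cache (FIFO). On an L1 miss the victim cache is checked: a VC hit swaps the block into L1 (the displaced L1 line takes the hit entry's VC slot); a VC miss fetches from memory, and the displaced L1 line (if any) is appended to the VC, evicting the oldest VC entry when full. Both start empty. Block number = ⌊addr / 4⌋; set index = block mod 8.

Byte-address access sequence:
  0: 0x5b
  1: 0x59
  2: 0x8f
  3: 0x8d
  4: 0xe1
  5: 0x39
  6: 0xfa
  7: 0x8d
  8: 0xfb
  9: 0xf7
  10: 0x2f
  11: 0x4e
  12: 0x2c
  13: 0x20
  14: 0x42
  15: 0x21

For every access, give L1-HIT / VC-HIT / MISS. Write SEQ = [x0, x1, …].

0: 0x5b (blk 22, set 6) → MISS  vc=[]
1: 0x59 (blk 22, set 6) → L1-HIT  vc=[]
2: 0x8f (blk 35, set 3) → MISS  vc=[]
3: 0x8d (blk 35, set 3) → L1-HIT  vc=[]
4: 0xe1 (blk 56, set 0) → MISS  vc=[]
5: 0x39 (blk 14, set 6) → MISS  vc=[22]
6: 0xfa (blk 62, set 6) → MISS  vc=[22, 14]
7: 0x8d (blk 35, set 3) → L1-HIT  vc=[22, 14]
8: 0xfb (blk 62, set 6) → L1-HIT  vc=[22, 14]
9: 0xf7 (blk 61, set 5) → MISS  vc=[22, 14]
10: 0x2f (blk 11, set 3) → MISS  vc=[22, 14, 35]
11: 0x4e (blk 19, set 3) → MISS  vc=[22, 14, 35, 11]
12: 0x2c (blk 11, set 3) → VC-HIT  vc=[22, 14, 35, 19]
13: 0x20 (blk 8, set 0) → MISS  vc=[14, 35, 19, 56]
14: 0x42 (blk 16, set 0) → MISS  vc=[35, 19, 56, 8]
15: 0x21 (blk 8, set 0) → VC-HIT  vc=[35, 19, 56, 16]

SEQ = [MISS, L1-HIT, MISS, L1-HIT, MISS, MISS, MISS, L1-HIT, L1-HIT, MISS, MISS, MISS, VC-HIT, MISS, MISS, VC-HIT]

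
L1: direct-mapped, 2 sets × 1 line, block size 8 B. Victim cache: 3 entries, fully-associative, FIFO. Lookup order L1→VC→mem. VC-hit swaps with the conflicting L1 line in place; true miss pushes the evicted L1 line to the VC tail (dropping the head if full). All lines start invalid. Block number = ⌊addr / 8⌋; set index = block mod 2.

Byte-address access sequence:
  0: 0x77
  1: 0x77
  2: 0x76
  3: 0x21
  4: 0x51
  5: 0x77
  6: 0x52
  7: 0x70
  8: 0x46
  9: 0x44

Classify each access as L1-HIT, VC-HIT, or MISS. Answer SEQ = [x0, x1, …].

SEQ = [MISS, L1-HIT, L1-HIT, MISS, MISS, VC-HIT, VC-HIT, VC-HIT, MISS, L1-HIT]

  [0] addr=0x77 blk=14 s=0: MISS | VC []
  [1] addr=0x77 blk=14 s=0: L1-HIT | VC []
  [2] addr=0x76 blk=14 s=0: L1-HIT | VC []
  [3] addr=0x21 blk=4 s=0: MISS | VC [14]
  [4] addr=0x51 blk=10 s=0: MISS | VC [14, 4]
  [5] addr=0x77 blk=14 s=0: VC-HIT | VC [10, 4]
  [6] addr=0x52 blk=10 s=0: VC-HIT | VC [14, 4]
  [7] addr=0x70 blk=14 s=0: VC-HIT | VC [10, 4]
  [8] addr=0x46 blk=8 s=0: MISS | VC [10, 4, 14]
  [9] addr=0x44 blk=8 s=0: L1-HIT | VC [10, 4, 14]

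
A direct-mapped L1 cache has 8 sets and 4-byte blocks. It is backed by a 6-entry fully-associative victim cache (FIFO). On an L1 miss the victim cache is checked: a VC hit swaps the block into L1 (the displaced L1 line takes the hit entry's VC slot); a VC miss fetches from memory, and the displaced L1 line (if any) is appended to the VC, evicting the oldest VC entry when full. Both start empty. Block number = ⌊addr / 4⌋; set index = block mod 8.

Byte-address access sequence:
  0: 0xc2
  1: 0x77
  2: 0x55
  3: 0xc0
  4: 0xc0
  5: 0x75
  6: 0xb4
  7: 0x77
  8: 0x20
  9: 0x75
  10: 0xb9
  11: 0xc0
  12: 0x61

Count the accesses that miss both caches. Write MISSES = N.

#0 0xc2→b48/s0 MISS; vc=[]
#1 0x77→b29/s5 MISS; vc=[]
#2 0x55→b21/s5 MISS; vc=[29]
#3 0xc0→b48/s0 L1-HIT; vc=[29]
#4 0xc0→b48/s0 L1-HIT; vc=[29]
#5 0x75→b29/s5 VC-HIT; vc=[21]
#6 0xb4→b45/s5 MISS; vc=[21,29]
#7 0x77→b29/s5 VC-HIT; vc=[21,45]
#8 0x20→b8/s0 MISS; vc=[21,45,48]
#9 0x75→b29/s5 L1-HIT; vc=[21,45,48]
#10 0xb9→b46/s6 MISS; vc=[21,45,48]
#11 0xc0→b48/s0 VC-HIT; vc=[21,45,8]
#12 0x61→b24/s0 MISS; vc=[21,45,8,48]

MISSES = 7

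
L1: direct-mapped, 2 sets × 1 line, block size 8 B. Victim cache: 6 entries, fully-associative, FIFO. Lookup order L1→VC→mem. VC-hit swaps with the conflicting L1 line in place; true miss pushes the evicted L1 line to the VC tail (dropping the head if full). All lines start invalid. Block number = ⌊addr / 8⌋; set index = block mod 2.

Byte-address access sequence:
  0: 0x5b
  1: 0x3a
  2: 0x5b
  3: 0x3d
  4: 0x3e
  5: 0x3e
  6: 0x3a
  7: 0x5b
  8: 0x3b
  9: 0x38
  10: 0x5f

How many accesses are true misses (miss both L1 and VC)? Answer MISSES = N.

  [0] addr=0x5b blk=11 s=1: MISS | VC []
  [1] addr=0x3a blk=7 s=1: MISS | VC [11]
  [2] addr=0x5b blk=11 s=1: VC-HIT | VC [7]
  [3] addr=0x3d blk=7 s=1: VC-HIT | VC [11]
  [4] addr=0x3e blk=7 s=1: L1-HIT | VC [11]
  [5] addr=0x3e blk=7 s=1: L1-HIT | VC [11]
  [6] addr=0x3a blk=7 s=1: L1-HIT | VC [11]
  [7] addr=0x5b blk=11 s=1: VC-HIT | VC [7]
  [8] addr=0x3b blk=7 s=1: VC-HIT | VC [11]
  [9] addr=0x38 blk=7 s=1: L1-HIT | VC [11]
  [10] addr=0x5f blk=11 s=1: VC-HIT | VC [7]

MISSES = 2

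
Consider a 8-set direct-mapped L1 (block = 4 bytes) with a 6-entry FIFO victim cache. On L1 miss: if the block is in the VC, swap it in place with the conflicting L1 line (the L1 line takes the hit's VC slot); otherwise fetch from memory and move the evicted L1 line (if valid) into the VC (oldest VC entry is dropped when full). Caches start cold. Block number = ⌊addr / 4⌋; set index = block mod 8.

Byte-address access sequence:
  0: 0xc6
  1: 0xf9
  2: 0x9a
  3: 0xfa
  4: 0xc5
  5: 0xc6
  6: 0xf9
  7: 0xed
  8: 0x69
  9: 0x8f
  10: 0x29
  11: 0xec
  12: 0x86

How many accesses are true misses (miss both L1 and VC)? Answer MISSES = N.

#0 0xc6→b49/s1 MISS; vc=[]
#1 0xf9→b62/s6 MISS; vc=[]
#2 0x9a→b38/s6 MISS; vc=[62]
#3 0xfa→b62/s6 VC-HIT; vc=[38]
#4 0xc5→b49/s1 L1-HIT; vc=[38]
#5 0xc6→b49/s1 L1-HIT; vc=[38]
#6 0xf9→b62/s6 L1-HIT; vc=[38]
#7 0xed→b59/s3 MISS; vc=[38]
#8 0x69→b26/s2 MISS; vc=[38]
#9 0x8f→b35/s3 MISS; vc=[38,59]
#10 0x29→b10/s2 MISS; vc=[38,59,26]
#11 0xec→b59/s3 VC-HIT; vc=[38,35,26]
#12 0x86→b33/s1 MISS; vc=[38,35,26,49]

MISSES = 8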